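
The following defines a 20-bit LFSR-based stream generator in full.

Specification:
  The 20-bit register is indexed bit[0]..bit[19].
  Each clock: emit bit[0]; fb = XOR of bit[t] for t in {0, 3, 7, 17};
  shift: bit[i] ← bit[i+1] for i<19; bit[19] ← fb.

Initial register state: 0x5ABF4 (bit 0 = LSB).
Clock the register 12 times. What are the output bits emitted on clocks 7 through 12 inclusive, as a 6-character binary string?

reg_0 = 0x5ABF4
clock 1: out=0, reg = 0xAD5FA
clock 2: out=0, reg = 0xD6AFD
clock 3: out=1, reg = 0xEB57E
clock 4: out=0, reg = 0x75ABF
clock 5: out=1, reg = 0x3AD5F
clock 6: out=1, reg = 0x9D6AF
clock 7: out=1, reg = 0xCEB57
clock 8: out=1, reg = 0xE75AB
clock 9: out=1, reg = 0x73AD5
clock 10: out=1, reg = 0xB9D6A
clock 11: out=0, reg = 0x5CEB5
clock 12: out=1, reg = 0x2E75A

111101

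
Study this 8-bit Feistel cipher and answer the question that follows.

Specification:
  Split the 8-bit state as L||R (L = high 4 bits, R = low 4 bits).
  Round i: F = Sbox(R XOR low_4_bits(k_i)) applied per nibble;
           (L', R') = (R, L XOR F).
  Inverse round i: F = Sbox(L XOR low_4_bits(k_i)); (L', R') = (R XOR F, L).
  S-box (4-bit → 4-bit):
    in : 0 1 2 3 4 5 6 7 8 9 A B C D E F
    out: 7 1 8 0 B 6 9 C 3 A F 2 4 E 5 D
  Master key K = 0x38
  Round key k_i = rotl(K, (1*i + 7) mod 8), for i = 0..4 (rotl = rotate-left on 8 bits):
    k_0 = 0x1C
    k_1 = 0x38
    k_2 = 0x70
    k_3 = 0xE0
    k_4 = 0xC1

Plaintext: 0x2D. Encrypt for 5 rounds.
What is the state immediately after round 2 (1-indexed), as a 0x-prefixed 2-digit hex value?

s_0 = plaintext = 0x2D
s_1 = Round(s_0, k_0) = 0xD3
s_2 = Round(s_1, k_1) = 0x3F
s_3 = Round(s_2, k_2) = 0xFE
s_4 = Round(s_3, k_3) = 0xEA
s_5 = Round(s_4, k_4) = 0xAC

0x3F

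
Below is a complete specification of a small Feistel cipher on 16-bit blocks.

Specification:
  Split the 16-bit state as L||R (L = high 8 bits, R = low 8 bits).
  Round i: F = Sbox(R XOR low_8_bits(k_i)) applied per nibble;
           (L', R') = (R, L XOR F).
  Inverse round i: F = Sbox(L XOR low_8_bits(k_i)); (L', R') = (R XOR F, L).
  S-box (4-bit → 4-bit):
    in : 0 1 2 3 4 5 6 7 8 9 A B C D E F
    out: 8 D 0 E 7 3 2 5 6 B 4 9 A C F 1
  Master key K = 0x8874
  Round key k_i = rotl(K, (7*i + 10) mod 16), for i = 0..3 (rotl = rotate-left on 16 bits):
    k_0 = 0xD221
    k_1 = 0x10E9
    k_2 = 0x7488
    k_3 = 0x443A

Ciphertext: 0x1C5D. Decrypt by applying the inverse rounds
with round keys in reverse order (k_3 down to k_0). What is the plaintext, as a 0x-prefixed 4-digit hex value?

0x6BB7

s_0 = ciphertext = 0x1C5D
s_1 = InvRound(s_0, k_3) = 0x5F1C
s_2 = InvRound(s_1, k_2) = 0xD95F
s_3 = InvRound(s_2, k_1) = 0xB7D9
s_4 = InvRound(s_3, k_0) = 0x6BB7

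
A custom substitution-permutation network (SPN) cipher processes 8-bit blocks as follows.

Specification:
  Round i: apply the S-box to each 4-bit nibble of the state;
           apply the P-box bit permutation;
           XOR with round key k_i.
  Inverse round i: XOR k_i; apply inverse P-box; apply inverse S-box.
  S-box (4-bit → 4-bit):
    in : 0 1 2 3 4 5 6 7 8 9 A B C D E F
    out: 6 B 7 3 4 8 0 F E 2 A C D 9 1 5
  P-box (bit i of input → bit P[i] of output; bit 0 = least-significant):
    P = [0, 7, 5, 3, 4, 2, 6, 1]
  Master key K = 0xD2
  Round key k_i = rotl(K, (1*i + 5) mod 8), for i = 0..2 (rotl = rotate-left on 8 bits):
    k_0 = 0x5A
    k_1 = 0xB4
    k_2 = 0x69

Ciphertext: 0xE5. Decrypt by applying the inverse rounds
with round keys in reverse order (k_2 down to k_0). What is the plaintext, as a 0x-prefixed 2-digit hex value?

s_0 = ciphertext = 0xE5
s_1 = InvRound(s_0, k_2) = 0x9A
s_2 = InvRound(s_1, k_1) = 0xAB
s_3 = InvRound(s_2, k_0) = 0xF2

0xF2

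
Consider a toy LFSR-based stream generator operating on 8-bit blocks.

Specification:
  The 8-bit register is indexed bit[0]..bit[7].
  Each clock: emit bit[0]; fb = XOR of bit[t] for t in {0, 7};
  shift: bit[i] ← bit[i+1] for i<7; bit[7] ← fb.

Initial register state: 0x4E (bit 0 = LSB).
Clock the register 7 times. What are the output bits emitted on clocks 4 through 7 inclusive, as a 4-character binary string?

reg_0 = 0x4E
clock 1: out=0, reg = 0x27
clock 2: out=1, reg = 0x93
clock 3: out=1, reg = 0x49
clock 4: out=1, reg = 0xA4
clock 5: out=0, reg = 0xD2
clock 6: out=0, reg = 0xE9
clock 7: out=1, reg = 0x74

1001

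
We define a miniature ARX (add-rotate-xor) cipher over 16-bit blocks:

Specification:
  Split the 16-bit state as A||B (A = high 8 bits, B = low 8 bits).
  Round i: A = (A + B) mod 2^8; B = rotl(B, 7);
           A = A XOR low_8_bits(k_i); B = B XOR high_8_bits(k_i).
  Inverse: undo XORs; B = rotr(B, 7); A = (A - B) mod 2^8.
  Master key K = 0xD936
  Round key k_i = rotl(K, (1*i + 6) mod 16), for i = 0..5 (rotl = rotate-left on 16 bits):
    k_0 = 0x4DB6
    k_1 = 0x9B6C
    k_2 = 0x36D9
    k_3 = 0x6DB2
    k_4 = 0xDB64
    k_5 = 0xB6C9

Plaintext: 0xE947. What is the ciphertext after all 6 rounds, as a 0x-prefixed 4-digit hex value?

s_0 = plaintext = 0xE947
s_1 = Round(s_0, k_0) = 0x86EE
s_2 = Round(s_1, k_1) = 0x18EC
s_3 = Round(s_2, k_2) = 0xDD40
s_4 = Round(s_3, k_3) = 0xAF4D
s_5 = Round(s_4, k_4) = 0x987D
s_6 = Round(s_5, k_5) = 0xDC08

0xDC08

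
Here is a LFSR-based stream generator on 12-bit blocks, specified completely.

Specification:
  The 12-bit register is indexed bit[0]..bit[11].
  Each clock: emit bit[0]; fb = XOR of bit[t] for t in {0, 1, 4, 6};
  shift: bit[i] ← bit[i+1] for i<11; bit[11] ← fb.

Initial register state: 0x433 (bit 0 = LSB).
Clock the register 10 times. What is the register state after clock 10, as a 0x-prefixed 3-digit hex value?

0x4E5

reg_0 = 0x433
clock 1: out=1, reg = 0xA19
clock 2: out=1, reg = 0x50C
clock 3: out=0, reg = 0x286
clock 4: out=0, reg = 0x943
clock 5: out=1, reg = 0xCA1
clock 6: out=1, reg = 0xE50
clock 7: out=0, reg = 0x728
clock 8: out=0, reg = 0x394
clock 9: out=0, reg = 0x9CA
clock 10: out=0, reg = 0x4E5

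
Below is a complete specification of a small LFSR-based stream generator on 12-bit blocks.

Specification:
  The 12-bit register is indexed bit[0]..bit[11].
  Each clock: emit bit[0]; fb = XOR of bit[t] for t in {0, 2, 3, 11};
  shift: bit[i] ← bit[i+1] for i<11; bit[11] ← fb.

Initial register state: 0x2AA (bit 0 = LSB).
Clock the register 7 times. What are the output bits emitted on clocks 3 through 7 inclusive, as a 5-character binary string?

01010

reg_0 = 0x2AA
clock 1: out=0, reg = 0x955
clock 2: out=1, reg = 0xCAA
clock 3: out=0, reg = 0x655
clock 4: out=1, reg = 0x32A
clock 5: out=0, reg = 0x995
clock 6: out=1, reg = 0xCCA
clock 7: out=0, reg = 0x665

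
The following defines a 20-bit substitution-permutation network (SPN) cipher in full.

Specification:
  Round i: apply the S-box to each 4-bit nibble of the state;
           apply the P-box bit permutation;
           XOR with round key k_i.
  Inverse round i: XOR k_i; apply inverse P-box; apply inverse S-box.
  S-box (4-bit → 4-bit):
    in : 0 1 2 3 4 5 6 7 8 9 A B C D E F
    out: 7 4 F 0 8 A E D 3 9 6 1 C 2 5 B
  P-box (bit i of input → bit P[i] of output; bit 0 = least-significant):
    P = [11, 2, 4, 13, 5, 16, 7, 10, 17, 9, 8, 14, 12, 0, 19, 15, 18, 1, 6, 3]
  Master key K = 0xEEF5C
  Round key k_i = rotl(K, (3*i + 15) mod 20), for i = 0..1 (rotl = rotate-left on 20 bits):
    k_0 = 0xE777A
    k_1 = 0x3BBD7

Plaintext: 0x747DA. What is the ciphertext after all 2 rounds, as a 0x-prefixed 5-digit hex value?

s_0 = plaintext = 0x747DA
s_1 = Round(s_0, k_0) = 0x9B626
s_2 = Round(s_1, k_1) = 0x6CC6B

0x6CC6B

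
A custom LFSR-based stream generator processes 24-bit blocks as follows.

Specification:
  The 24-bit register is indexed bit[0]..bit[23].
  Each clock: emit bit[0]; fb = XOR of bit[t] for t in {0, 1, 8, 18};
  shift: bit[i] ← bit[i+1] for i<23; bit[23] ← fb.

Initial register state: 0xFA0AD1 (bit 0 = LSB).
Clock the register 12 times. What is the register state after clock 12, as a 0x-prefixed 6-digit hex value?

0x6CDFA0

reg_0 = 0xFA0AD1
clock 1: out=1, reg = 0xFD0568
clock 2: out=0, reg = 0x7E82B4
clock 3: out=0, reg = 0xBF415A
clock 4: out=0, reg = 0xDFA0AD
clock 5: out=1, reg = 0x6FD056
clock 6: out=0, reg = 0x37E82B
clock 7: out=1, reg = 0x9BF415
clock 8: out=1, reg = 0xCDFA0A
clock 9: out=0, reg = 0x66FD05
clock 10: out=1, reg = 0xB37E82
clock 11: out=0, reg = 0xD9BF41
clock 12: out=1, reg = 0x6CDFA0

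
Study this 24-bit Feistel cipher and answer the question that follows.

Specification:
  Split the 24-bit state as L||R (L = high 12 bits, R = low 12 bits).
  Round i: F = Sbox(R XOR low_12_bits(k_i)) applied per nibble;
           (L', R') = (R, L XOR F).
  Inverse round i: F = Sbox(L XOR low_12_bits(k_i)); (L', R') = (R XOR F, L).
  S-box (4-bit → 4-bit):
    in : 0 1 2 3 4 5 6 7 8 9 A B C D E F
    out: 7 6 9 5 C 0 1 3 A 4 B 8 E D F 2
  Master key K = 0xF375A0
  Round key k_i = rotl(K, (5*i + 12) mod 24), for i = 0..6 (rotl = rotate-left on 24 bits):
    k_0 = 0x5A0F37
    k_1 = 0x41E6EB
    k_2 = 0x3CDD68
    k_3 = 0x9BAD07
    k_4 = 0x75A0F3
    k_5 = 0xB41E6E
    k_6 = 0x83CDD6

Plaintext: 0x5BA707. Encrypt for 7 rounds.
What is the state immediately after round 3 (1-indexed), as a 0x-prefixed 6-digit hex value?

s_0 = plaintext = 0x5BA707
s_1 = Round(s_0, k_0) = 0x707FED
s_2 = Round(s_1, k_1) = 0xFED376
s_3 = Round(s_2, k_2) = 0x376082
s_4 = Round(s_3, k_3) = 0x082ED6
s_5 = Round(s_4, k_4) = 0xED6F12
s_6 = Round(s_5, k_5) = 0xF128E8
s_7 = Round(s_6, k_6) = 0x8E8F4D

0x376082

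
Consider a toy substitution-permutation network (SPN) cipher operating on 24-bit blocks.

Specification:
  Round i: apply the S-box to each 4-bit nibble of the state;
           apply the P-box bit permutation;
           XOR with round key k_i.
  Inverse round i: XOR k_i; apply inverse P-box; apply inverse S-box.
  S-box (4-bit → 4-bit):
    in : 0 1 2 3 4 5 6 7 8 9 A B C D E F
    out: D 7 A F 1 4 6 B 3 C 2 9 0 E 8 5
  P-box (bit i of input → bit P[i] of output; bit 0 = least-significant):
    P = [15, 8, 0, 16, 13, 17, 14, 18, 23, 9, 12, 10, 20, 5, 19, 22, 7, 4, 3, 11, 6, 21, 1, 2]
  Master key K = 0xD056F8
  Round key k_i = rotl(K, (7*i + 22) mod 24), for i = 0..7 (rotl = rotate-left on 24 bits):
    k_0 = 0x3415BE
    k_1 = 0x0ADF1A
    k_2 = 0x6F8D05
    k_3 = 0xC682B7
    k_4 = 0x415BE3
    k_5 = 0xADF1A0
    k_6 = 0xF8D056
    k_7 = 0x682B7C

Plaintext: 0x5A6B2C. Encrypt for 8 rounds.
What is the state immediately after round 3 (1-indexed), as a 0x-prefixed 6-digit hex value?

s_0 = plaintext = 0x5A6B2C
s_1 = Round(s_0, k_0) = 0xBA118C
s_2 = Round(s_1, k_1) = 0x90ED6E
s_3 = Round(s_2, k_2) = 0x2CD38B
s_4 = Round(s_3, k_3) = 0x2D3493
s_5 = Round(s_4, k_4) = 0xBC92DE
s_6 = Round(s_5, k_5) = 0xE2B7E4
s_7 = Round(s_6, k_6) = 0x2C5E42
s_8 = Round(s_7, k_7) = 0x410E78

0x2CD38B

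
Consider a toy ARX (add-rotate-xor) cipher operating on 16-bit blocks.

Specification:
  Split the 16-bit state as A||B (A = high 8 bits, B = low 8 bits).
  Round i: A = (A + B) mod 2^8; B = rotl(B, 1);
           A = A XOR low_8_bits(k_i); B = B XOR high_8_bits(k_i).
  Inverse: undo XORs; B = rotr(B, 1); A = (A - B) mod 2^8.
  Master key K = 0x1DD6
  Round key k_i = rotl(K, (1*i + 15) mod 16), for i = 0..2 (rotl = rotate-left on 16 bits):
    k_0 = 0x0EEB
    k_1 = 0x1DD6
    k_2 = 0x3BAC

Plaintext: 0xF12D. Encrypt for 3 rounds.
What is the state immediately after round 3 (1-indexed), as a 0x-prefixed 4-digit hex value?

s_0 = plaintext = 0xF12D
s_1 = Round(s_0, k_0) = 0xF554
s_2 = Round(s_1, k_1) = 0x9FB5
s_3 = Round(s_2, k_2) = 0xF850

0xF850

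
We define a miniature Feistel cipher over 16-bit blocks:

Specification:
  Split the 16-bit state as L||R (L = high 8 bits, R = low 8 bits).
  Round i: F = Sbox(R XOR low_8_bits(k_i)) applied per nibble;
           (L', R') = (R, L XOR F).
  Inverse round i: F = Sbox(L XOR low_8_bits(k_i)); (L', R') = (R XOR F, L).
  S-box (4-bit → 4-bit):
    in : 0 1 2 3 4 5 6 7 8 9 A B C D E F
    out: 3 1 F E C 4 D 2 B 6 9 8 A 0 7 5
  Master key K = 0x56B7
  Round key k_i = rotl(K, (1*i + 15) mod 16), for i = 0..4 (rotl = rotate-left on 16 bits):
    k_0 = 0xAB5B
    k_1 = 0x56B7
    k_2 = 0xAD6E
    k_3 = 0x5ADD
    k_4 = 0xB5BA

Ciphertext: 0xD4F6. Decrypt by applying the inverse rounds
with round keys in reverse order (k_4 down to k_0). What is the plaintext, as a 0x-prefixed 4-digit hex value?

s_0 = ciphertext = 0xD4F6
s_1 = InvRound(s_0, k_4) = 0x21D4
s_2 = InvRound(s_1, k_3) = 0x8E21
s_3 = InvRound(s_2, k_2) = 0x528E
s_4 = InvRound(s_3, k_1) = 0xFA52
s_5 = InvRound(s_4, k_0) = 0xC3FA

0xC3FA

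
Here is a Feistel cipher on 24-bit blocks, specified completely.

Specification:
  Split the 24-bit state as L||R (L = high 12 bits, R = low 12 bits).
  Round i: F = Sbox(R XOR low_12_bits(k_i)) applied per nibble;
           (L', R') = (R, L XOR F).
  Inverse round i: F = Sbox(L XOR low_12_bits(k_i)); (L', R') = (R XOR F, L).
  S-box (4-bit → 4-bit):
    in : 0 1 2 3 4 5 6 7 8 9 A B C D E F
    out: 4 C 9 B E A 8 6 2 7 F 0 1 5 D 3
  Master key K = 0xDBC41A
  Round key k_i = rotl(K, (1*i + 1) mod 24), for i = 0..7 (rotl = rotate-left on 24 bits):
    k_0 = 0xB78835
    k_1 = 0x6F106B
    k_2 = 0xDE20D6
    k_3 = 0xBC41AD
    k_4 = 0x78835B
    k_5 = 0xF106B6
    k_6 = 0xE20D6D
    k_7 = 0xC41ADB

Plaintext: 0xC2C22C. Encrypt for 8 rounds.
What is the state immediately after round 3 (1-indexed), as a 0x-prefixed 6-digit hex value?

s_0 = plaintext = 0xC2C22C
s_1 = Round(s_0, k_0) = 0x22C3EB
s_2 = Round(s_1, k_1) = 0x3EB908
s_3 = Round(s_2, k_2) = 0x9084B6
s_4 = Round(s_3, k_3) = 0x4B63C8
s_5 = Round(s_4, k_4) = 0x3C80CD
s_6 = Round(s_5, k_5) = 0x0CDBA8
s_7 = Round(s_6, k_6) = 0xBA88D7
s_8 = Round(s_7, k_7) = 0x8D72E9

0x9084B6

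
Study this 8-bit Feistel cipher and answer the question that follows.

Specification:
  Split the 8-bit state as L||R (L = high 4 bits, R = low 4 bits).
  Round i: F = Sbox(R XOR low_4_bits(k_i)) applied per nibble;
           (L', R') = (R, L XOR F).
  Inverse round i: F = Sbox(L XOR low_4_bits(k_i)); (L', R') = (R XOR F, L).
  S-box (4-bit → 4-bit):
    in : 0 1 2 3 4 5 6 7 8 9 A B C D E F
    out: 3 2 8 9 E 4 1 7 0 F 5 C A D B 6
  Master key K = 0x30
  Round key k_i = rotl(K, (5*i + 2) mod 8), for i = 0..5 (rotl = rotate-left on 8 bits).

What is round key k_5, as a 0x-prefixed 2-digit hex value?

0x81

K = 0x30
k_0 = rotl(K, (5*0+2) mod 8) = rotl(K, 2) = 0xC0
k_1 = rotl(K, (5*1+2) mod 8) = rotl(K, 7) = 0x18
k_2 = rotl(K, (5*2+2) mod 8) = rotl(K, 4) = 0x03
k_3 = rotl(K, (5*3+2) mod 8) = rotl(K, 1) = 0x60
k_4 = rotl(K, (5*4+2) mod 8) = rotl(K, 6) = 0x0C
k_5 = rotl(K, (5*5+2) mod 8) = rotl(K, 3) = 0x81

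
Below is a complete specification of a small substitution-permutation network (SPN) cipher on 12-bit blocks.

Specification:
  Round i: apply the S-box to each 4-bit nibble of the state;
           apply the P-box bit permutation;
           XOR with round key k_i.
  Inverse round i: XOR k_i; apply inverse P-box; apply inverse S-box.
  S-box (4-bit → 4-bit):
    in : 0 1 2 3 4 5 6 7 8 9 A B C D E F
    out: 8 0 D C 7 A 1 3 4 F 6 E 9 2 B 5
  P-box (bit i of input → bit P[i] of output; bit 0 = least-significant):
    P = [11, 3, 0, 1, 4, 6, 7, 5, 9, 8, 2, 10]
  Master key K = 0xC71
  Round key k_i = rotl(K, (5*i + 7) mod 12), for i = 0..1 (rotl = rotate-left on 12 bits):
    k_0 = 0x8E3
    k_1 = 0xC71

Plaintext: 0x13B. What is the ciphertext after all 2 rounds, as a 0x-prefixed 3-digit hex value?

s_0 = plaintext = 0x13B
s_1 = Round(s_0, k_0) = 0x848
s_2 = Round(s_1, k_1) = 0xCA4

0xCA4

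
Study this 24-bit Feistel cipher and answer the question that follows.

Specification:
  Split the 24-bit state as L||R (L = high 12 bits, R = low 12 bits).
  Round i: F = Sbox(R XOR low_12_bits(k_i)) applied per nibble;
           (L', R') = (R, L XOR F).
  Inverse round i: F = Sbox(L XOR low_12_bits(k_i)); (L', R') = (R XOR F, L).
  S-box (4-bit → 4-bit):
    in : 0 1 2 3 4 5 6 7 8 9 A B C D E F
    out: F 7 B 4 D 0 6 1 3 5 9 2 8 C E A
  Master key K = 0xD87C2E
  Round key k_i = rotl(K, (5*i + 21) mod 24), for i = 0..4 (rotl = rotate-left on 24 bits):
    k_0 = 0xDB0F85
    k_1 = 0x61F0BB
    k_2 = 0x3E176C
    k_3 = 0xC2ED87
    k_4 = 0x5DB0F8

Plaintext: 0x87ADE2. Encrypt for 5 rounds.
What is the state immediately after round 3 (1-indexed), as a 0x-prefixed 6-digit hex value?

s_0 = plaintext = 0x87ADE2
s_1 = Round(s_0, k_0) = 0xDE231B
s_2 = Round(s_1, k_1) = 0x31B97D
s_3 = Round(s_2, k_2) = 0x97DD6C
s_4 = Round(s_3, k_3) = 0xD6C69F
s_5 = Round(s_4, k_4) = 0x69FB0D

0x97DD6C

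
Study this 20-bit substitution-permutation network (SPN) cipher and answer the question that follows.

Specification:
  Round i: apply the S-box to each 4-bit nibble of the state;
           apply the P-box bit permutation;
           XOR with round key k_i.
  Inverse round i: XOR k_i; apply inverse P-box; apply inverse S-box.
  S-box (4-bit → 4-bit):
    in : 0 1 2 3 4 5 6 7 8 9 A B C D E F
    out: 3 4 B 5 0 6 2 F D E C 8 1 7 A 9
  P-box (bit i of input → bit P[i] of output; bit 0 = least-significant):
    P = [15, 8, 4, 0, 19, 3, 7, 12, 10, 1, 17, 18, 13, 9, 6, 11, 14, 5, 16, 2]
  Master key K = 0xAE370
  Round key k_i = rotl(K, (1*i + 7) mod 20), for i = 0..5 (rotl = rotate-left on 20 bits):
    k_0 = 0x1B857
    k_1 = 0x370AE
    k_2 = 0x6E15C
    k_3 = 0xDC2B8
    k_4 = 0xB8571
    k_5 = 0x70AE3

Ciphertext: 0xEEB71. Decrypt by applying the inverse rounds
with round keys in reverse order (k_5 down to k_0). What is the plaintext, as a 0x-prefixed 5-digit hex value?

s_0 = ciphertext = 0xEEB71
s_1 = InvRound(s_0, k_5) = 0x3C63D
s_2 = InvRound(s_1, k_4) = 0xF5406
s_3 = InvRound(s_2, k_3) = 0xE6D93
s_4 = InvRound(s_3, k_2) = 0xBA0DF
s_5 = InvRound(s_4, k_1) = 0x014F8
s_6 = InvRound(s_5, k_0) = 0x9F05F

0x9F05F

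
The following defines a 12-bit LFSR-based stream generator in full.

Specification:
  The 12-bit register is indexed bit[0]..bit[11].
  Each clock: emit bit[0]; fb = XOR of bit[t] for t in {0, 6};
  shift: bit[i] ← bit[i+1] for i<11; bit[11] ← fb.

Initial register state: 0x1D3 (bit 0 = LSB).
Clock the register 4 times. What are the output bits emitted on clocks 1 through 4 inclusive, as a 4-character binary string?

1100

reg_0 = 0x1D3
clock 1: out=1, reg = 0x0E9
clock 2: out=1, reg = 0x074
clock 3: out=0, reg = 0x83A
clock 4: out=0, reg = 0x41D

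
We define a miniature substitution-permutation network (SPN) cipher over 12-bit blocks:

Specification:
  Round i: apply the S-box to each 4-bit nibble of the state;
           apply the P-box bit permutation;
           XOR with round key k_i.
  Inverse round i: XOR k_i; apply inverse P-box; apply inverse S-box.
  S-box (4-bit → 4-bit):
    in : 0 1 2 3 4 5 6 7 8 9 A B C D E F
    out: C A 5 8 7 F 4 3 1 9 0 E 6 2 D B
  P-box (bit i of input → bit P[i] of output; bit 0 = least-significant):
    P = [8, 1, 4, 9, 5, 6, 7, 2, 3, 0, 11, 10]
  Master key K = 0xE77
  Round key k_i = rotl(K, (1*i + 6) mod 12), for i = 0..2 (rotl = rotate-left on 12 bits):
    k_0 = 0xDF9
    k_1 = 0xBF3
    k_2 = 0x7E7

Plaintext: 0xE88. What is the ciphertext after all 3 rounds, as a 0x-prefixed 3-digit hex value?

0x928

s_0 = plaintext = 0xE88
s_1 = Round(s_0, k_0) = 0x0D1
s_2 = Round(s_1, k_1) = 0x5B1
s_3 = Round(s_2, k_2) = 0x928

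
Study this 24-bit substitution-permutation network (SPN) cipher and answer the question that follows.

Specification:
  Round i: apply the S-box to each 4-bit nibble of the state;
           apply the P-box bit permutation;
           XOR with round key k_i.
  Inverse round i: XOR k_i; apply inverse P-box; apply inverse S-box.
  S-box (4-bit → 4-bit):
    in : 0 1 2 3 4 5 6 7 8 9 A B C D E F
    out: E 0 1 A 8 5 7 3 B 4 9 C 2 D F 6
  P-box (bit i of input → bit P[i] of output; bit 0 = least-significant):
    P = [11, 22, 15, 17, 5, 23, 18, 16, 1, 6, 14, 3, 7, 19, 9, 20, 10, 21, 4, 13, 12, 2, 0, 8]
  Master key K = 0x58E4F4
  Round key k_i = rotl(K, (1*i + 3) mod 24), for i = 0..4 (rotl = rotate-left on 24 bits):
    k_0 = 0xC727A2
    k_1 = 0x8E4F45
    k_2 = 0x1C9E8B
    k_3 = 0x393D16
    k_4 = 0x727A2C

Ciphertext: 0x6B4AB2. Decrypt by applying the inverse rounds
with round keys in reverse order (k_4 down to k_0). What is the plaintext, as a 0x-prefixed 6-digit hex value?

0xB4CD31

s_0 = ciphertext = 0x6B4AB2
s_1 = InvRound(s_0, k_4) = 0x7B8A41
s_2 = InvRound(s_1, k_3) = 0xED9710
s_3 = InvRound(s_2, k_2) = 0xBFAA37
s_4 = InvRound(s_3, k_1) = 0x4E46A9
s_5 = InvRound(s_4, k_0) = 0xB4CD31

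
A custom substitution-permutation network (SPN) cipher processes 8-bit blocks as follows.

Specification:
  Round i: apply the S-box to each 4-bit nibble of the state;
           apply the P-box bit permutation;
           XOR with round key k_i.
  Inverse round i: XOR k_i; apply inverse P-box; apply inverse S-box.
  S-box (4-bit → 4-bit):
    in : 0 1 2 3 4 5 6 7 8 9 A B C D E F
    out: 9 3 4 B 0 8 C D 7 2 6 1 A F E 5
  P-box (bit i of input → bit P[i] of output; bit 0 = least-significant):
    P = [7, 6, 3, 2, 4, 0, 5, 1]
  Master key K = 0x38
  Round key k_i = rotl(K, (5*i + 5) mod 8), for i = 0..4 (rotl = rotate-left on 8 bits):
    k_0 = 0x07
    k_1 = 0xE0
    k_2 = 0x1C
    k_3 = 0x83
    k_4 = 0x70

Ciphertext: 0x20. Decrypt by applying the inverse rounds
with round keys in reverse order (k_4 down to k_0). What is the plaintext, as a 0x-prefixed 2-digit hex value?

0xB9

s_0 = ciphertext = 0x20
s_1 = InvRound(s_0, k_4) = 0xB9
s_2 = InvRound(s_1, k_3) = 0x72
s_3 = InvRound(s_2, k_2) = 0x6E
s_4 = InvRound(s_3, k_1) = 0x57
s_5 = InvRound(s_4, k_0) = 0xB9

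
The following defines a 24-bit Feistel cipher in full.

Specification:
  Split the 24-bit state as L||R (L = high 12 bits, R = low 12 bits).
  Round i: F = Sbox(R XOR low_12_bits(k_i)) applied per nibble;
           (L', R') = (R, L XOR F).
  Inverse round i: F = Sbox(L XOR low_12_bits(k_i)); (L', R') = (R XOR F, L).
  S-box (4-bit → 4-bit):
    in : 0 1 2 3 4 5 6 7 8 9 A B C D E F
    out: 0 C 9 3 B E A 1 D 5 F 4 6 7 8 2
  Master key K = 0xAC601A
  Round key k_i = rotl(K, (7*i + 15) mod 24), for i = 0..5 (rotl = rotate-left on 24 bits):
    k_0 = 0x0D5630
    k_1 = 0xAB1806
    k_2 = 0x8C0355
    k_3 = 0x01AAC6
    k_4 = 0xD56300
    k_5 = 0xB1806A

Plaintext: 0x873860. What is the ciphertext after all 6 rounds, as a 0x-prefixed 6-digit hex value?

0x0FE549

s_0 = plaintext = 0x873860
s_1 = Round(s_0, k_0) = 0x860093
s_2 = Round(s_1, k_1) = 0x09353E
s_3 = Round(s_2, k_2) = 0x53EA37
s_4 = Round(s_3, k_3) = 0xA37512
s_5 = Round(s_4, k_4) = 0x5120FE
s_6 = Round(s_5, k_5) = 0x0FE549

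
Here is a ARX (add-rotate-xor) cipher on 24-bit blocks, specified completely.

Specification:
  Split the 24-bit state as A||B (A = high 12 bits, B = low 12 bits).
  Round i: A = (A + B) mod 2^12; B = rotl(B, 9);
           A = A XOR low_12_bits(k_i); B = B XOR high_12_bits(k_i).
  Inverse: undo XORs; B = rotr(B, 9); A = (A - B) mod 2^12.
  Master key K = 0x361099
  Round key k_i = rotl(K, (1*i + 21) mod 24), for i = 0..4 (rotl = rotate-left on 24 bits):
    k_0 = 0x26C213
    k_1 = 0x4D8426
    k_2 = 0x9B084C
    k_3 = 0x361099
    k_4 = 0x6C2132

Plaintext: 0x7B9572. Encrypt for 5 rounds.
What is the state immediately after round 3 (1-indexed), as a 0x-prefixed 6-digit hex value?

s_0 = plaintext = 0x7B9572
s_1 = Round(s_0, k_0) = 0xF386C2
s_2 = Round(s_1, k_1) = 0x1DC000
s_3 = Round(s_2, k_2) = 0x9909B0
s_4 = Round(s_3, k_3) = 0x3D9257
s_5 = Round(s_4, k_4) = 0x702888

0x9909B0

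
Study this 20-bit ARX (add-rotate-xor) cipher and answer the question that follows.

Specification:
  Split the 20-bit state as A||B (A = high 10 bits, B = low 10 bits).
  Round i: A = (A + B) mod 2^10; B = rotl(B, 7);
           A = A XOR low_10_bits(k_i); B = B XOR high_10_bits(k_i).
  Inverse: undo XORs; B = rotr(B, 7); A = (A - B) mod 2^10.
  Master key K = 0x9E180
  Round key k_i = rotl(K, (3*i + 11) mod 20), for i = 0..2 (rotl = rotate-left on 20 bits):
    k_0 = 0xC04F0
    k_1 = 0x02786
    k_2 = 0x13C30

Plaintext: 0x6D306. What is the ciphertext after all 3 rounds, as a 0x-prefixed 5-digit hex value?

0xE0ADF

s_0 = plaintext = 0x6D306
s_1 = Round(s_0, k_0) = 0x12861
s_2 = Round(s_1, k_1) = 0xCB485
s_3 = Round(s_2, k_2) = 0xE0ADF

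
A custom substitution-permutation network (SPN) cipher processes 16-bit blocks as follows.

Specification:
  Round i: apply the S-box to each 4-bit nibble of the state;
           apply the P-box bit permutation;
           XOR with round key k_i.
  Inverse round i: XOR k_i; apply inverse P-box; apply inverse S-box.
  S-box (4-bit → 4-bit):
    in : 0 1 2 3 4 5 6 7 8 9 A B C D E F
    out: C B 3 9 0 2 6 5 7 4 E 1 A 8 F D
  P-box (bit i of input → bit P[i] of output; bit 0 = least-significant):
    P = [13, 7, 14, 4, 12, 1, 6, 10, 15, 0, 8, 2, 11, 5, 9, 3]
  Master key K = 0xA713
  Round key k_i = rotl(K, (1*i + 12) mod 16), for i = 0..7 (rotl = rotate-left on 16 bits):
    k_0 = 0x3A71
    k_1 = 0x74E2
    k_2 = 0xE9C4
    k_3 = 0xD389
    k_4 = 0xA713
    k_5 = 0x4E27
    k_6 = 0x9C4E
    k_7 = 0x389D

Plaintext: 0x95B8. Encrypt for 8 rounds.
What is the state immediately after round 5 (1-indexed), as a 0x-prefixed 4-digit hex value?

s_0 = plaintext = 0x95B8
s_1 = Round(s_0, k_0) = 0x48F0
s_2 = Round(s_1, k_1) = 0xA1B3
s_3 = Round(s_2, k_2) = 0x5BF9
s_4 = Round(s_3, k_3) = 0x07E9
s_5 = Round(s_4, k_4) = 0x7059
s_6 = Round(s_5, k_5) = 0x0521
s_7 = Round(s_6, k_6) = 0xAED5
s_8 = Round(s_7, k_7) = 0xBF30

0x7059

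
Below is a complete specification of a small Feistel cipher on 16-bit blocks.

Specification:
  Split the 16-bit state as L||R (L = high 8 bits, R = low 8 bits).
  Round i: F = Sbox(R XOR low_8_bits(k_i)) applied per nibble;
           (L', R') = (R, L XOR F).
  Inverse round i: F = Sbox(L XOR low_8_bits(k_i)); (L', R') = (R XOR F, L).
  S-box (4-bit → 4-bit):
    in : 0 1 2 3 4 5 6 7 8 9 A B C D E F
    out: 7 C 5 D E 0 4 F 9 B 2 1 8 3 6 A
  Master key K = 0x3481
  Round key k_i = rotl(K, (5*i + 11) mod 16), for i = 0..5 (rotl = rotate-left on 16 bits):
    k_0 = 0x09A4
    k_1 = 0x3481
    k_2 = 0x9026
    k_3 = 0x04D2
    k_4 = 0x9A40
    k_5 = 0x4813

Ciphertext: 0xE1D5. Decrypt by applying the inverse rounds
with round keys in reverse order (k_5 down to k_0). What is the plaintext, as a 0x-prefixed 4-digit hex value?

0x4758

s_0 = ciphertext = 0xE1D5
s_1 = InvRound(s_0, k_5) = 0x70E1
s_2 = InvRound(s_1, k_4) = 0x3670
s_3 = InvRound(s_2, k_3) = 0x1E36
s_4 = InvRound(s_3, k_2) = 0xEF1E
s_5 = InvRound(s_4, k_1) = 0x58EF
s_6 = InvRound(s_5, k_0) = 0x4758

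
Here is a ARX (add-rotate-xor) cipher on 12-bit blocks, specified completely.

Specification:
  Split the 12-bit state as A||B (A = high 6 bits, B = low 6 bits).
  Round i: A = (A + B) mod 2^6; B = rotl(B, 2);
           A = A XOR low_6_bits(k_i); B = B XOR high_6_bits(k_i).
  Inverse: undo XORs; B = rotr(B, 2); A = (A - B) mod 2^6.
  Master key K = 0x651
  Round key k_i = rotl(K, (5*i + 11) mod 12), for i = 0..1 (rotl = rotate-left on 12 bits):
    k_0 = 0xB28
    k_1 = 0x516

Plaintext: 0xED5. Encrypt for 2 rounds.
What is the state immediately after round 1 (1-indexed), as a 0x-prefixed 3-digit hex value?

s_0 = plaintext = 0xED5
s_1 = Round(s_0, k_0) = 0xE39
s_2 = Round(s_1, k_1) = 0x9F3

0xE39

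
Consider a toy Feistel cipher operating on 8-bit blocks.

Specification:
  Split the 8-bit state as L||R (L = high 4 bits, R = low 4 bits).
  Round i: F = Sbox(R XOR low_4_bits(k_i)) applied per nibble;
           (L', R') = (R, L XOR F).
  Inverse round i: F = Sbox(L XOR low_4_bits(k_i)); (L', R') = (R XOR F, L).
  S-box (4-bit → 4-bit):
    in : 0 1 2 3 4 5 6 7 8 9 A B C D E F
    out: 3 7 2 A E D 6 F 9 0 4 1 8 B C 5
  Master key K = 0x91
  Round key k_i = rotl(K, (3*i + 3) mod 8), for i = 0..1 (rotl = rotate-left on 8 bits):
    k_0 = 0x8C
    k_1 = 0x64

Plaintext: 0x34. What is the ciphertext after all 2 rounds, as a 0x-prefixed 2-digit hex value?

0xA8

s_0 = plaintext = 0x34
s_1 = Round(s_0, k_0) = 0x4A
s_2 = Round(s_1, k_1) = 0xA8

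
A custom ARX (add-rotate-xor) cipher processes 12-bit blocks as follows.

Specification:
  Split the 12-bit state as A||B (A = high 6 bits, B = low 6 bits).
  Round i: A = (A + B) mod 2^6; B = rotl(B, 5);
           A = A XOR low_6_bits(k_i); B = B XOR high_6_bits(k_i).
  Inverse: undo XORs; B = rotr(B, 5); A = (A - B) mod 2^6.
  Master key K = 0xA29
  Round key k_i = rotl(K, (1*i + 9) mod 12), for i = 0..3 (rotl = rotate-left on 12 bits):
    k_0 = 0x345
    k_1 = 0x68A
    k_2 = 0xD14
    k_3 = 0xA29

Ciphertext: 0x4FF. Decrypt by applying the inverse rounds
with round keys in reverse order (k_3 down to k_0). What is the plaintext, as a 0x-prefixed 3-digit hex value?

s_0 = ciphertext = 0x4FF
s_1 = InvRound(s_0, k_3) = 0x32E
s_2 = InvRound(s_1, k_2) = 0x934
s_3 = InvRound(s_2, k_1) = 0x45D
s_4 = InvRound(s_3, k_0) = 0xD20

0xD20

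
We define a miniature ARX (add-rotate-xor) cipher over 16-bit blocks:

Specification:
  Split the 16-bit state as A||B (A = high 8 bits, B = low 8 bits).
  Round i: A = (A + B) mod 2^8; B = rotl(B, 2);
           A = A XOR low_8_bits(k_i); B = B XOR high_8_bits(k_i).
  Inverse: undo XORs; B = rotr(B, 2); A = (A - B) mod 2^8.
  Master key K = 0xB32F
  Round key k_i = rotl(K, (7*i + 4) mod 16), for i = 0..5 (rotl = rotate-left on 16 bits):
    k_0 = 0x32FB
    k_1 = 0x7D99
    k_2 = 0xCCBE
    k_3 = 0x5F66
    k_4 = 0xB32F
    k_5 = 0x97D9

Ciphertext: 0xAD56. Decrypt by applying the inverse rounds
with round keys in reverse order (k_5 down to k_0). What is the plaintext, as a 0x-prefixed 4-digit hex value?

0xCFC7

s_0 = ciphertext = 0xAD56
s_1 = InvRound(s_0, k_5) = 0x0470
s_2 = InvRound(s_1, k_4) = 0x3BF0
s_3 = InvRound(s_2, k_3) = 0x72EB
s_4 = InvRound(s_3, k_2) = 0x03C9
s_5 = InvRound(s_4, k_1) = 0x6D2D
s_6 = InvRound(s_5, k_0) = 0xCFC7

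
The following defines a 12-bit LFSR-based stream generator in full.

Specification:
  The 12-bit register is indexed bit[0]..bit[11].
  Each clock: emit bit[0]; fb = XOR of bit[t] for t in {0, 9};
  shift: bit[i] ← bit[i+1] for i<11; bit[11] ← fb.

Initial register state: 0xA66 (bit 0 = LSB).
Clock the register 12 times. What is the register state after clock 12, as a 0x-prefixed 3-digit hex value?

0x7BB

reg_0 = 0xA66
clock 1: out=0, reg = 0xD33
clock 2: out=1, reg = 0xE99
clock 3: out=1, reg = 0x74C
clock 4: out=0, reg = 0xBA6
clock 5: out=0, reg = 0xDD3
clock 6: out=1, reg = 0xEE9
clock 7: out=1, reg = 0x774
clock 8: out=0, reg = 0xBBA
clock 9: out=0, reg = 0xDDD
clock 10: out=1, reg = 0xEEE
clock 11: out=0, reg = 0xF77
clock 12: out=1, reg = 0x7BB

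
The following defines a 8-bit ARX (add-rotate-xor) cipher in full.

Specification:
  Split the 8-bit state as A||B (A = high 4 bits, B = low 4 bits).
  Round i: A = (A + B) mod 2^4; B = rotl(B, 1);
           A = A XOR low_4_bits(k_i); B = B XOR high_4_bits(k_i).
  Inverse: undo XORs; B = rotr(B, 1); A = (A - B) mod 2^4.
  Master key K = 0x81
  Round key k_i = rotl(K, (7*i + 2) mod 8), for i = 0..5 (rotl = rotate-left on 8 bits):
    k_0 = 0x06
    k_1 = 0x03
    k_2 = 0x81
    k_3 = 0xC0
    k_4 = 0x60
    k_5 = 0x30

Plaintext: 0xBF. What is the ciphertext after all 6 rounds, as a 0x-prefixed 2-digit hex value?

s_0 = plaintext = 0xBF
s_1 = Round(s_0, k_0) = 0xCF
s_2 = Round(s_1, k_1) = 0x8F
s_3 = Round(s_2, k_2) = 0x67
s_4 = Round(s_3, k_3) = 0xD2
s_5 = Round(s_4, k_4) = 0xF2
s_6 = Round(s_5, k_5) = 0x17

0x17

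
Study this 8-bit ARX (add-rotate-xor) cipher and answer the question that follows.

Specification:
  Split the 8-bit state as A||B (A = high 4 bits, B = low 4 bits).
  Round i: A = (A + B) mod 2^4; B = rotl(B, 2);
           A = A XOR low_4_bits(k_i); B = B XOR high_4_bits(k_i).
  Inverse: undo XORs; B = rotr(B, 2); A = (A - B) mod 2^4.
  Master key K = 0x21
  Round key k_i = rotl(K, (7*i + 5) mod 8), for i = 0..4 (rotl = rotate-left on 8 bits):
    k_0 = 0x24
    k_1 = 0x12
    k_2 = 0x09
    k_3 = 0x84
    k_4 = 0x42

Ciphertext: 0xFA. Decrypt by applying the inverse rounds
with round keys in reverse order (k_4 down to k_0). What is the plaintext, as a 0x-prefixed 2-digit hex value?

s_0 = ciphertext = 0xFA
s_1 = InvRound(s_0, k_4) = 0x2B
s_2 = InvRound(s_1, k_3) = 0xAC
s_3 = InvRound(s_2, k_2) = 0x03
s_4 = InvRound(s_3, k_1) = 0xA8
s_5 = InvRound(s_4, k_0) = 0x4A

0x4A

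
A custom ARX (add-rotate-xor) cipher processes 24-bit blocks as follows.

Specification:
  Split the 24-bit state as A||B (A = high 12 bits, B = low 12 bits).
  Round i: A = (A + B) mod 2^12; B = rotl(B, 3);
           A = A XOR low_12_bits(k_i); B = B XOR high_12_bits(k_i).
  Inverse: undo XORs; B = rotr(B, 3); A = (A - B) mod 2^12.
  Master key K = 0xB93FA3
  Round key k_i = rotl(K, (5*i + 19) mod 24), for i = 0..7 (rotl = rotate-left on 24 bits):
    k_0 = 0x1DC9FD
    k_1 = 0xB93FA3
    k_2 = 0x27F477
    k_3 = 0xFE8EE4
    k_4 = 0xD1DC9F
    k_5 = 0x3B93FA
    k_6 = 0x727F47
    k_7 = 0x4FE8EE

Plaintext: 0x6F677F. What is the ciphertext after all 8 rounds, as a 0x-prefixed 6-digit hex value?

0x290F93

s_0 = plaintext = 0x6F677F
s_1 = Round(s_0, k_0) = 0x788A27
s_2 = Round(s_1, k_1) = 0xE0CAAE
s_3 = Round(s_2, k_2) = 0xCCD70A
s_4 = Round(s_3, k_3) = 0xD337BB
s_5 = Round(s_4, k_4) = 0x8710C6
s_6 = Round(s_5, k_5) = 0xACD589
s_7 = Round(s_6, k_6) = 0xF11B6D
s_8 = Round(s_7, k_7) = 0x290F93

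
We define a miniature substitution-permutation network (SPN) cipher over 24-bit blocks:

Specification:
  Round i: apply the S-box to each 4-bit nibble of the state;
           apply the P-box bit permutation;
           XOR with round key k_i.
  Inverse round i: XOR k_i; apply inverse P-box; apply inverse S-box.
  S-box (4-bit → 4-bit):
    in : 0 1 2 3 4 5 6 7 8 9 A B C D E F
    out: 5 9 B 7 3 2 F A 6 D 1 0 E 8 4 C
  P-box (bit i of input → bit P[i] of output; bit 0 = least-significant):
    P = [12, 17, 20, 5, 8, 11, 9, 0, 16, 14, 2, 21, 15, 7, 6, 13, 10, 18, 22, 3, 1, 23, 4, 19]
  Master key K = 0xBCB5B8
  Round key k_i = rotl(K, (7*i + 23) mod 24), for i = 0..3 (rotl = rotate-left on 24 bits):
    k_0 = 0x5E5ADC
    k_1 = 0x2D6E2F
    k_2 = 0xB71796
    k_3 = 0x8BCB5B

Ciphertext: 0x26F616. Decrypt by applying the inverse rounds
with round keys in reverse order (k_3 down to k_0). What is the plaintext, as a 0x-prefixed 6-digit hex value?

0x0C5D7E

s_0 = ciphertext = 0x26F616
s_1 = InvRound(s_0, k_3) = 0x72F92A
s_2 = InvRound(s_1, k_2) = 0x86238D
s_3 = InvRound(s_2, k_1) = 0x2A5247
s_4 = InvRound(s_3, k_0) = 0x0C5D7E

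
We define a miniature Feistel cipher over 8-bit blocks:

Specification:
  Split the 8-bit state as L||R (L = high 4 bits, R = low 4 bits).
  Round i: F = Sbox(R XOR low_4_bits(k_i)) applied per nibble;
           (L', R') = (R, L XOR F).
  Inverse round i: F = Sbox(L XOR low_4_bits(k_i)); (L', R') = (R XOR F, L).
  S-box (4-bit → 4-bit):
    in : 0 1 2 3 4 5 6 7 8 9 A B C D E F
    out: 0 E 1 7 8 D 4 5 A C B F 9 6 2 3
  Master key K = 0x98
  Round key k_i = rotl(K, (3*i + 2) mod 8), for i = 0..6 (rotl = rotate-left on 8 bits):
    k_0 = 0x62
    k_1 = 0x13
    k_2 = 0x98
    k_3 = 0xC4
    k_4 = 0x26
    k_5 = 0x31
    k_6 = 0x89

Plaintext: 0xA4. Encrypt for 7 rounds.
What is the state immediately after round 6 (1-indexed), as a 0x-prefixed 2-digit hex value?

s_0 = plaintext = 0xA4
s_1 = Round(s_0, k_0) = 0x4E
s_2 = Round(s_1, k_1) = 0xE2
s_3 = Round(s_2, k_2) = 0x25
s_4 = Round(s_3, k_3) = 0x5C
s_5 = Round(s_4, k_4) = 0xCE
s_6 = Round(s_5, k_5) = 0xEF
s_7 = Round(s_6, k_6) = 0xFA

0xEF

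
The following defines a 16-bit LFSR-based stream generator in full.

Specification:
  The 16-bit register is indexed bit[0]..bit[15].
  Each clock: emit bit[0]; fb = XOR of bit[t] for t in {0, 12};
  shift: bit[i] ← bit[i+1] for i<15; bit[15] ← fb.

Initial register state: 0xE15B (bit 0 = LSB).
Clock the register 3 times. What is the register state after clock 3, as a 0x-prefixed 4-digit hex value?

0xBC2B

reg_0 = 0xE15B
clock 1: out=1, reg = 0xF0AD
clock 2: out=1, reg = 0x7856
clock 3: out=0, reg = 0xBC2B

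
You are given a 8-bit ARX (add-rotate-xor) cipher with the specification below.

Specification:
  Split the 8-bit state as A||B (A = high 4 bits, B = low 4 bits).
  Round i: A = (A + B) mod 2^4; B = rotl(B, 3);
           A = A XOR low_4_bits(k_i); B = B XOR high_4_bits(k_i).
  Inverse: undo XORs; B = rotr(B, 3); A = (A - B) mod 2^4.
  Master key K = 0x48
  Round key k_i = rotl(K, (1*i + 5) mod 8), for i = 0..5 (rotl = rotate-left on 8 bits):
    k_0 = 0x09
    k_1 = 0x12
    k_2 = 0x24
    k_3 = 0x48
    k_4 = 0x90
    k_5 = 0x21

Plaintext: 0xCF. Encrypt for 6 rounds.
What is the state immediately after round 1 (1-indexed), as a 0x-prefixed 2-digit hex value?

0x2F

s_0 = plaintext = 0xCF
s_1 = Round(s_0, k_0) = 0x2F
s_2 = Round(s_1, k_1) = 0x3E
s_3 = Round(s_2, k_2) = 0x55
s_4 = Round(s_3, k_3) = 0x2E
s_5 = Round(s_4, k_4) = 0x0E
s_6 = Round(s_5, k_5) = 0xF5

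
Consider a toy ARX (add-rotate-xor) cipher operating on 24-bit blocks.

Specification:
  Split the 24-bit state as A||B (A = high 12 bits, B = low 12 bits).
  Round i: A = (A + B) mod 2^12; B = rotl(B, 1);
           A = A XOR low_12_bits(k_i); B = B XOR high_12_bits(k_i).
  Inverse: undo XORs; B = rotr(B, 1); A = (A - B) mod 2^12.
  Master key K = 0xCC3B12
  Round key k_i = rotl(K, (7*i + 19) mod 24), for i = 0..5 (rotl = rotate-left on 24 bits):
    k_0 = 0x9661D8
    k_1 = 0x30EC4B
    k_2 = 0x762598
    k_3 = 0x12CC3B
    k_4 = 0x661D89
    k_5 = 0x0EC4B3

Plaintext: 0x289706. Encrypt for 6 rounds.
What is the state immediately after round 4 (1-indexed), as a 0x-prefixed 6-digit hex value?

0xDE8883

s_0 = plaintext = 0x289706
s_1 = Round(s_0, k_0) = 0x85776A
s_2 = Round(s_1, k_1) = 0x38ADDA
s_3 = Round(s_2, k_2) = 0x4FCCD7
s_4 = Round(s_3, k_3) = 0xDE8883
s_5 = Round(s_4, k_4) = 0xBE2766
s_6 = Round(s_5, k_5) = 0x7FBE20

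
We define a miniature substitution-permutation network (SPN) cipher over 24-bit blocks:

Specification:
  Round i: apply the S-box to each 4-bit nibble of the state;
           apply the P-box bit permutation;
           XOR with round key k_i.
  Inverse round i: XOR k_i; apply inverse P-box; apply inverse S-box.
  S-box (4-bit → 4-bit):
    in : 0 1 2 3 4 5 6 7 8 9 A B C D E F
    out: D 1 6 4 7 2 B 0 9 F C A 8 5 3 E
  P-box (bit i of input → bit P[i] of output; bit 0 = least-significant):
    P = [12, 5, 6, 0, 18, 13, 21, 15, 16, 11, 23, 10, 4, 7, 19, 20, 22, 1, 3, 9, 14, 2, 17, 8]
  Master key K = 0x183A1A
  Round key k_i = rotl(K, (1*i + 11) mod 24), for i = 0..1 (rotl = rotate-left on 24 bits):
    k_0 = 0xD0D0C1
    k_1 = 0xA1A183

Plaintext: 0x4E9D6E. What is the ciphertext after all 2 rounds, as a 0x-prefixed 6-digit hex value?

s_0 = plaintext = 0x4E9D6E
s_1 = Round(s_0, k_0) = 0x0F2077
s_2 = Round(s_1, k_1) = 0x2AE609

0x2AE609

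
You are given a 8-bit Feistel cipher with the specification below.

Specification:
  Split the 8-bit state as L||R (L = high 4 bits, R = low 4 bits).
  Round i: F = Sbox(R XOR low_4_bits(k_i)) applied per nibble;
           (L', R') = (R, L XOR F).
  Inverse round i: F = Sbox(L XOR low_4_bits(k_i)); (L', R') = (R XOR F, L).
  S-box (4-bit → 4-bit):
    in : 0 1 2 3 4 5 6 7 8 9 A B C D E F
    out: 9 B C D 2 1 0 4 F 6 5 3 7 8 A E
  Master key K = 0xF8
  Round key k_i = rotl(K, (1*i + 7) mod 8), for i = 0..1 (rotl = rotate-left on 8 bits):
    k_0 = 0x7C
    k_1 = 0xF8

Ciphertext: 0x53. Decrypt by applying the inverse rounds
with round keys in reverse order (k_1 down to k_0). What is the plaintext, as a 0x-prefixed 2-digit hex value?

s_0 = ciphertext = 0x53
s_1 = InvRound(s_0, k_1) = 0xB5
s_2 = InvRound(s_1, k_0) = 0x1B

0x1B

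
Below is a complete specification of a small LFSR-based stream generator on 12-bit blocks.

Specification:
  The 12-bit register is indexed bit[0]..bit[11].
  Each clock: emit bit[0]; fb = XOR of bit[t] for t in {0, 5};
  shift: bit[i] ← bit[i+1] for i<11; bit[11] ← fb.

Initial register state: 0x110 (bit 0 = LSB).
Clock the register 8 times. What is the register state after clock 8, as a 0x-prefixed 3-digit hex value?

0x181

reg_0 = 0x110
clock 1: out=0, reg = 0x088
clock 2: out=0, reg = 0x044
clock 3: out=0, reg = 0x022
clock 4: out=0, reg = 0x811
clock 5: out=1, reg = 0xC08
clock 6: out=0, reg = 0x604
clock 7: out=0, reg = 0x302
clock 8: out=0, reg = 0x181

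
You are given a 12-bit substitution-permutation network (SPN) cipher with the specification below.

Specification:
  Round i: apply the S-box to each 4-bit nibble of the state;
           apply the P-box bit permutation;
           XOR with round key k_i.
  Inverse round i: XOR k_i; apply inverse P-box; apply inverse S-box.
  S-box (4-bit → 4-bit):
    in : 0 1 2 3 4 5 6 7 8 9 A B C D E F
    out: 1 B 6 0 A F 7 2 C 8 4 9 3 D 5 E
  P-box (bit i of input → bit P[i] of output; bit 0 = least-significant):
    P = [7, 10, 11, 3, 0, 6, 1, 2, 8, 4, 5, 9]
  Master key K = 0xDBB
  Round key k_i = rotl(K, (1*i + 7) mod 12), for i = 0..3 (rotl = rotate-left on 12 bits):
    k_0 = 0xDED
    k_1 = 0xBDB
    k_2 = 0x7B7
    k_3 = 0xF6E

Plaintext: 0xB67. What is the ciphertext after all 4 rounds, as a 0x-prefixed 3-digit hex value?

s_0 = plaintext = 0xB67
s_1 = Round(s_0, k_0) = 0xAAE
s_2 = Round(s_1, k_1) = 0x379
s_3 = Round(s_2, k_2) = 0x7FF
s_4 = Round(s_3, k_3) = 0x330

0x330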